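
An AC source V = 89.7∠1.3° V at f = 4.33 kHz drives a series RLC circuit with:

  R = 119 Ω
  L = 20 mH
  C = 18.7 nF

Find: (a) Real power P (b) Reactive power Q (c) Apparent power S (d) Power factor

Step 1 — Angular frequency: ω = 2π·f = 2π·4330 = 2.721e+04 rad/s.
Step 2 — Component impedances:
  R: Z = R = 119 Ω
  L: Z = jωL = j·2.721e+04·0.02 = 0 + j544.1 Ω
  C: Z = 1/(jωC) = -j/(ω·C) = 0 - j1966 Ω
Step 3 — Series combination: Z_total = R + L + C = 119 - j1421 Ω = 1426∠-85.2° Ω.
Step 4 — Source phasor: V = 89.7∠1.3° V = 89.68 + j2.035 V.
Step 5 — Current: I = V / Z = 0.003823 + j0.06277 A = 0.06288∠86.5° A.
Step 6 — Complex power: S = V·I* = 0.4706 - j5.621 VA.
Step 7 — Real power: P = Re(S) = 0.4706 W.
Step 8 — Reactive power: Q = Im(S) = -5.621 VAR.
Step 9 — Apparent power: |S| = 5.641 VA.
Step 10 — Power factor: PF = P/|S| = 0.08343 (leading).

(a) P = 0.4706 W  (b) Q = -5.621 VAR  (c) S = 5.641 VA  (d) PF = 0.08343 (leading)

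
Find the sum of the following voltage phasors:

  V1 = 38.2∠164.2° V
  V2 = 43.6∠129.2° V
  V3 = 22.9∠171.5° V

Step 1 — Convert each phasor to rectangular form:
  V1 = 38.2·(cos(164.2°) + j·sin(164.2°)) = -36.76 + j10.4 V
  V2 = 43.6·(cos(129.2°) + j·sin(129.2°)) = -27.56 + j33.79 V
  V3 = 22.9·(cos(171.5°) + j·sin(171.5°)) = -22.65 + j3.385 V
Step 2 — Sum components: V_total = -86.96 + j47.57 V.
Step 3 — Convert to polar: |V_total| = 99.12 V, ∠V_total = 151.3°.

V_total = 99.12∠151.3° V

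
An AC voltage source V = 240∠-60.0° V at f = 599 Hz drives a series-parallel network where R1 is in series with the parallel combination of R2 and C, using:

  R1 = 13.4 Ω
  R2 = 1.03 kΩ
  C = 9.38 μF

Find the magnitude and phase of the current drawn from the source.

Step 1 — Angular frequency: ω = 2π·f = 2π·599 = 3764 rad/s.
Step 2 — Component impedances:
  R1: Z = R = 13.4 Ω
  R2: Z = R = 1030 Ω
  C: Z = 1/(jωC) = -j/(ω·C) = 0 - j28.33 Ω
Step 3 — Parallel branch: R2 || C = 1/(1/R2 + 1/C) = 0.7784 - j28.3 Ω.
Step 4 — Series with R1: Z_total = R1 + (R2 || C) = 14.18 - j28.3 Ω = 31.66∠-63.4° Ω.
Step 5 — Source phasor: V = 240∠-60.0° V = 120 - j207.8 V.
Step 6 — Ohm's law: I = V / Z_total = (120 - j207.8) / (14.18 - j28.3) = 7.568 + j0.4487 A.
Step 7 — Convert to polar: |I| = 7.581 A, ∠I = 3.4°.

I = 7.581∠3.4° A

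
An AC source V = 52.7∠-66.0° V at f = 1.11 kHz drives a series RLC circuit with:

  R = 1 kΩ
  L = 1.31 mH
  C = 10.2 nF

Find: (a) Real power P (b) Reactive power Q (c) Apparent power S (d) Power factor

Step 1 — Angular frequency: ω = 2π·f = 2π·1110 = 6974 rad/s.
Step 2 — Component impedances:
  R: Z = R = 1000 Ω
  L: Z = jωL = j·6974·0.00131 = 0 + j9.136 Ω
  C: Z = 1/(jωC) = -j/(ω·C) = 0 - j1.406e+04 Ω
Step 3 — Series combination: Z_total = R + L + C = 1000 - j1.405e+04 Ω = 1.408e+04∠-85.9° Ω.
Step 4 — Source phasor: V = 52.7∠-66.0° V = 21.44 - j48.14 V.
Step 5 — Current: I = V / Z = 0.003518 + j0.001275 A = 0.003742∠19.9° A.
Step 6 — Complex power: S = V·I* = 0.014 - j0.1967 VA.
Step 7 — Real power: P = Re(S) = 0.014 W.
Step 8 — Reactive power: Q = Im(S) = -0.1967 VAR.
Step 9 — Apparent power: |S| = 0.1972 VA.
Step 10 — Power factor: PF = P/|S| = 0.071 (leading).

(a) P = 0.014 W  (b) Q = -0.1967 VAR  (c) S = 0.1972 VA  (d) PF = 0.071 (leading)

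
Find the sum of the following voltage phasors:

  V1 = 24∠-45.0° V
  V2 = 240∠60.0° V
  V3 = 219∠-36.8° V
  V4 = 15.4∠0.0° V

Step 1 — Convert each phasor to rectangular form:
  V1 = 24·(cos(-45.0°) + j·sin(-45.0°)) = 16.97 - j16.97 V
  V2 = 240·(cos(60.0°) + j·sin(60.0°)) = 120 + j207.8 V
  V3 = 219·(cos(-36.8°) + j·sin(-36.8°)) = 175.4 - j131.2 V
  V4 = 15.4·(cos(0.0°) + j·sin(0.0°)) = 15.4 V
Step 2 — Sum components: V_total = 327.7 + j59.69 V.
Step 3 — Convert to polar: |V_total| = 333.1 V, ∠V_total = 10.3°.

V_total = 333.1∠10.3° V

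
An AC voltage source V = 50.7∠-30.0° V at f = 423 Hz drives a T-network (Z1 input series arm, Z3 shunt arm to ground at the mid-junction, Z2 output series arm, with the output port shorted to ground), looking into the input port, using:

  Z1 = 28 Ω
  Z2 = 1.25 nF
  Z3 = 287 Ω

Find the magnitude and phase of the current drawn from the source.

Step 1 — Angular frequency: ω = 2π·f = 2π·423 = 2658 rad/s.
Step 2 — Component impedances:
  Z1: Z = R = 28 Ω
  Z2: Z = 1/(jωC) = -j/(ω·C) = 0 - j3.01e+05 Ω
  Z3: Z = R = 287 Ω
Step 3 — With the output port shorted to ground, the output series arm Z2 runs from the junction to ground; the shunt arm Z3 also runs from the junction to ground. They appear in parallel: Z3 || Z2 = 287 - j0.2736 Ω.
Step 4 — Series with input arm Z1: Z_in = Z1 + (Z3 || Z2) = 315 - j0.2736 Ω = 315∠-0.0° Ω.
Step 5 — Source phasor: V = 50.7∠-30.0° V = 43.91 - j25.35 V.
Step 6 — Ohm's law: I = V / Z_total = (43.91 - j25.35) / (315 - j0.2736) = 0.1395 - j0.08036 A.
Step 7 — Convert to polar: |I| = 0.161 A, ∠I = -30.0°.

I = 0.161∠-30.0° A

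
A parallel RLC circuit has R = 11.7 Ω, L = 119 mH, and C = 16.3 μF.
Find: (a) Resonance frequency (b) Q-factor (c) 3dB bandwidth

Step 1 — Resonance: ω₀ = 1/√(LC) = 1/√(0.119·1.63e-05) = 718 rad/s.
Step 2 — f₀ = ω₀/(2π) = 114.3 Hz.
Step 3 — Parallel Q: Q = R/(ω₀L) = 11.7/(718·0.119) = 0.1369.
Step 4 — Bandwidth: Δω = ω₀/Q = 5244 rad/s; BW = Δω/(2π) = 834.5 Hz.

(a) f₀ = 114.3 Hz  (b) Q = 0.1369  (c) BW = 834.5 Hz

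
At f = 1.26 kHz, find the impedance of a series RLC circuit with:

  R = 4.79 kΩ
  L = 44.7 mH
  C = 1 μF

Step 1 — Angular frequency: ω = 2π·f = 2π·1260 = 7917 rad/s.
Step 2 — Component impedances:
  R: Z = R = 4790 Ω
  L: Z = jωL = j·7917·0.0447 = 0 + j353.9 Ω
  C: Z = 1/(jωC) = -j/(ω·C) = 0 - j126.3 Ω
Step 3 — Series combination: Z_total = R + L + C = 4790 + j227.6 Ω = 4795∠2.7° Ω.

Z = 4790 + j227.6 Ω = 4795∠2.7° Ω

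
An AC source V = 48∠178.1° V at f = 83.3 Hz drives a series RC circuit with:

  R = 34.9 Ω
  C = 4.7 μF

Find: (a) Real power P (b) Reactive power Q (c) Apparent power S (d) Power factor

Step 1 — Angular frequency: ω = 2π·f = 2π·83.3 = 523.4 rad/s.
Step 2 — Component impedances:
  R: Z = R = 34.9 Ω
  C: Z = 1/(jωC) = -j/(ω·C) = 0 - j406.5 Ω
Step 3 — Series combination: Z_total = R + C = 34.9 - j406.5 Ω = 408∠-85.1° Ω.
Step 4 — Source phasor: V = 48∠178.1° V = -47.97 + j1.591 V.
Step 5 — Current: I = V / Z = -0.01394 - j0.1168 A = 0.1176∠-96.8° A.
Step 6 — Complex power: S = V·I* = 0.483 - j5.626 VA.
Step 7 — Real power: P = Re(S) = 0.483 W.
Step 8 — Reactive power: Q = Im(S) = -5.626 VAR.
Step 9 — Apparent power: |S| = 5.647 VA.
Step 10 — Power factor: PF = P/|S| = 0.08554 (leading).

(a) P = 0.483 W  (b) Q = -5.626 VAR  (c) S = 5.647 VA  (d) PF = 0.08554 (leading)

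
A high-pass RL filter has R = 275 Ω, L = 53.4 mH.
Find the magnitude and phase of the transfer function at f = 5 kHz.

Step 1 — Angular frequency: ω = 2π·5000 = 3.142e+04 rad/s.
Step 2 — Transfer function: H(jω) = jωL/(R + jωL).
Step 3 — Numerator jωL = j·1678; denominator R + jωL = 275 + j1678.
Step 4 — H = 0.9738 + j0.1596.
Step 5 — Magnitude: |H| = 0.9868 (-0.1 dB); phase: φ = 9.3°.

|H| = 0.9868 (-0.1 dB), φ = 9.3°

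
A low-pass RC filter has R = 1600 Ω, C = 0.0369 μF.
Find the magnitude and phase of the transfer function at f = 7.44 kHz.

Step 1 — Angular frequency: ω = 2π·7440 = 4.675e+04 rad/s.
Step 2 — Transfer function: H(jω) = 1/(1 + jωRC).
Step 3 — Denominator: 1 + jωRC = 1 + j·4.675e+04·1600·3.69e-08 = 1 + j2.76.
Step 4 — H = 0.116 - j0.3203.
Step 5 — Magnitude: |H| = 0.3407 (-9.4 dB); phase: φ = -70.1°.

|H| = 0.3407 (-9.4 dB), φ = -70.1°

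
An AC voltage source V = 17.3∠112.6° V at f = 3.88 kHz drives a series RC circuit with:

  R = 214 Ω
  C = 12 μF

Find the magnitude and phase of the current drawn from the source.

Step 1 — Angular frequency: ω = 2π·f = 2π·3880 = 2.438e+04 rad/s.
Step 2 — Component impedances:
  R: Z = R = 214 Ω
  C: Z = 1/(jωC) = -j/(ω·C) = 0 - j3.418 Ω
Step 3 — Series combination: Z_total = R + C = 214 - j3.418 Ω = 214∠-0.9° Ω.
Step 4 — Source phasor: V = 17.3∠112.6° V = -6.648 + j15.97 V.
Step 5 — Ohm's law: I = V / Z_total = (-6.648 + j15.97) / (214 - j3.418) = -0.03225 + j0.07412 A.
Step 6 — Convert to polar: |I| = 0.08083 A, ∠I = 113.5°.

I = 0.08083∠113.5° A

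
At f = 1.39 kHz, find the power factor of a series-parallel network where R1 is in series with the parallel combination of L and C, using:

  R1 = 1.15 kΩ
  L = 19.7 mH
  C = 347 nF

Step 1 — Angular frequency: ω = 2π·f = 2π·1390 = 8734 rad/s.
Step 2 — Component impedances:
  R1: Z = R = 1150 Ω
  L: Z = jωL = j·8734·0.0197 = 0 + j172.1 Ω
  C: Z = 1/(jωC) = -j/(ω·C) = 0 - j330 Ω
Step 3 — Parallel branch: L || C = 1/(1/L + 1/C) = 0 + j359.5 Ω.
Step 4 — Series with R1: Z_total = R1 + (L || C) = 1150 + j359.5 Ω = 1205∠17.4° Ω.
Step 5 — Power factor: PF = cos(φ) = Re(Z)/|Z| = 1150/1205 = 0.9544.
Step 6 — Type: Im(Z) = 359.5 ⇒ lagging (phase φ = 17.4°).

PF = 0.9544 (lagging, φ = 17.4°)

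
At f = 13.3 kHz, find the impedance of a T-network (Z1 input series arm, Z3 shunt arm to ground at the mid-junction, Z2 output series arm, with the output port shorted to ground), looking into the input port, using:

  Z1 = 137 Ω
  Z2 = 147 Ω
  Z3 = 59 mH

Step 1 — Angular frequency: ω = 2π·f = 2π·1.33e+04 = 8.357e+04 rad/s.
Step 2 — Component impedances:
  Z1: Z = R = 137 Ω
  Z2: Z = R = 147 Ω
  Z3: Z = jωL = j·8.357e+04·0.059 = 0 + j4930 Ω
Step 3 — With the output port shorted to ground, the output series arm Z2 runs from the junction to ground; the shunt arm Z3 also runs from the junction to ground. They appear in parallel: Z3 || Z2 = 146.9 + j4.379 Ω.
Step 4 — Series with input arm Z1: Z_in = Z1 + (Z3 || Z2) = 283.9 + j4.379 Ω = 283.9∠0.9° Ω.

Z = 283.9 + j4.379 Ω = 283.9∠0.9° Ω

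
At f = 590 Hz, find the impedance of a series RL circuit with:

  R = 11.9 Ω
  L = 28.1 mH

Step 1 — Angular frequency: ω = 2π·f = 2π·590 = 3707 rad/s.
Step 2 — Component impedances:
  R: Z = R = 11.9 Ω
  L: Z = jωL = j·3707·0.0281 = 0 + j104.2 Ω
Step 3 — Series combination: Z_total = R + L = 11.9 + j104.2 Ω = 104.8∠83.5° Ω.

Z = 11.9 + j104.2 Ω = 104.8∠83.5° Ω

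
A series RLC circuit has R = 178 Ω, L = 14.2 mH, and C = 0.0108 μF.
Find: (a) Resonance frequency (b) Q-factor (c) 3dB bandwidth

Step 1 — Resonance condition Im(Z)=0 gives ω₀ = 1/√(LC).
Step 2 — ω₀ = 1/√(0.0142·1.08e-08) = 8.075e+04 rad/s.
Step 3 — f₀ = ω₀/(2π) = 1.285e+04 Hz.
Step 4 — Series Q: Q = ω₀L/R = 8.075e+04·0.0142/178 = 6.442.
Step 5 — 3dB bandwidth: Δω = ω₀/Q = 1.254e+04 rad/s; BW = Δω/(2π) = 1995 Hz.

(a) f₀ = 1.285e+04 Hz  (b) Q = 6.442  (c) BW = 1995 Hz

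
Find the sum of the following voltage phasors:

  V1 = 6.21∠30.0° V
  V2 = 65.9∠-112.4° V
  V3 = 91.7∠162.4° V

Step 1 — Convert each phasor to rectangular form:
  V1 = 6.21·(cos(30.0°) + j·sin(30.0°)) = 5.378 + j3.105 V
  V2 = 65.9·(cos(-112.4°) + j·sin(-112.4°)) = -25.11 - j60.93 V
  V3 = 91.7·(cos(162.4°) + j·sin(162.4°)) = -87.41 + j27.73 V
Step 2 — Sum components: V_total = -107.1 - j30.1 V.
Step 3 — Convert to polar: |V_total| = 111.3 V, ∠V_total = -164.3°.

V_total = 111.3∠-164.3° V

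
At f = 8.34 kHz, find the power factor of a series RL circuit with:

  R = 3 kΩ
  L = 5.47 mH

Step 1 — Angular frequency: ω = 2π·f = 2π·8340 = 5.24e+04 rad/s.
Step 2 — Component impedances:
  R: Z = R = 3000 Ω
  L: Z = jωL = j·5.24e+04·0.00547 = 0 + j286.6 Ω
Step 3 — Series combination: Z_total = R + L = 3000 + j286.6 Ω = 3014∠5.5° Ω.
Step 4 — Power factor: PF = cos(φ) = Re(Z)/|Z| = 3000/3013.7 = 0.9955.
Step 5 — Type: Im(Z) = 286.6 ⇒ lagging (phase φ = 5.5°).

PF = 0.9955 (lagging, φ = 5.5°)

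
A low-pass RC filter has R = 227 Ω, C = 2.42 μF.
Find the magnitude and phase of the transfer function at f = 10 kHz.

Step 1 — Angular frequency: ω = 2π·1e+04 = 6.283e+04 rad/s.
Step 2 — Transfer function: H(jω) = 1/(1 + jωRC).
Step 3 — Denominator: 1 + jωRC = 1 + j·6.283e+04·227·2.42e-06 = 1 + j34.52.
Step 4 — H = 0.0008387 - j0.02895.
Step 5 — Magnitude: |H| = 0.02896 (-30.8 dB); phase: φ = -88.3°.

|H| = 0.02896 (-30.8 dB), φ = -88.3°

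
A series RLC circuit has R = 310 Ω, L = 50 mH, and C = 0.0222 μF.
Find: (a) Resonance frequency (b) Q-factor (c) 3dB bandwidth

Step 1 — Resonance: ω₀ = 1/√(LC) = 1/√(0.05·2.22e-08) = 3.002e+04 rad/s.
Step 2 — f₀ = ω₀/(2π) = 4777 Hz.
Step 3 — Series Q: Q = ω₀L/R = 3.002e+04·0.05/310 = 4.841.
Step 4 — Bandwidth: Δω = ω₀/Q = 6200 rad/s; BW = Δω/(2π) = 986.8 Hz.

(a) f₀ = 4777 Hz  (b) Q = 4.841  (c) BW = 986.8 Hz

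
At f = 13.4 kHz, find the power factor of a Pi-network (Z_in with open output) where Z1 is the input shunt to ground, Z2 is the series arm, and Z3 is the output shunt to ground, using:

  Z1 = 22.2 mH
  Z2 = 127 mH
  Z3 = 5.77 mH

Step 1 — Angular frequency: ω = 2π·f = 2π·1.34e+04 = 8.419e+04 rad/s.
Step 2 — Component impedances:
  Z1: Z = jωL = j·8.419e+04·0.0222 = 0 + j1869 Ω
  Z2: Z = jωL = j·8.419e+04·0.127 = 0 + j1.069e+04 Ω
  Z3: Z = jωL = j·8.419e+04·0.00577 = 0 + j485.8 Ω
Step 3 — With open output, the series arm Z2 and the output shunt Z3 appear in series to ground: Z2 + Z3 = 0 + j1.118e+04 Ω.
Step 4 — Parallel with input shunt Z1: Z_in = Z1 || (Z2 + Z3) = 0 + j1601 Ω = 1601∠90.0° Ω.
Step 5 — Power factor: PF = cos(φ) = Re(Z)/|Z| = -0/1601 = -0.
Step 6 — Type: Im(Z) = 1601 ⇒ lagging (phase φ = 90.0°).

PF = -0 (lagging, φ = 90.0°)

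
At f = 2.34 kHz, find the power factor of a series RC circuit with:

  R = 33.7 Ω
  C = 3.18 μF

Step 1 — Angular frequency: ω = 2π·f = 2π·2340 = 1.47e+04 rad/s.
Step 2 — Component impedances:
  R: Z = R = 33.7 Ω
  C: Z = 1/(jωC) = -j/(ω·C) = 0 - j21.39 Ω
Step 3 — Series combination: Z_total = R + C = 33.7 - j21.39 Ω = 39.91∠-32.4° Ω.
Step 4 — Power factor: PF = cos(φ) = Re(Z)/|Z| = 33.7/39.914 = 0.8443.
Step 5 — Type: Im(Z) = -21.39 ⇒ leading (phase φ = -32.4°).

PF = 0.8443 (leading, φ = -32.4°)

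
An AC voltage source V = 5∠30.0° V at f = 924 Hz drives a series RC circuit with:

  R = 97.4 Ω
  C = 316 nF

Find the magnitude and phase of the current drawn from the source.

Step 1 — Angular frequency: ω = 2π·f = 2π·924 = 5806 rad/s.
Step 2 — Component impedances:
  R: Z = R = 97.4 Ω
  C: Z = 1/(jωC) = -j/(ω·C) = 0 - j545.1 Ω
Step 3 — Series combination: Z_total = R + C = 97.4 - j545.1 Ω = 553.7∠-79.9° Ω.
Step 4 — Source phasor: V = 5∠30.0° V = 4.33 + j2.5 V.
Step 5 — Ohm's law: I = V / Z_total = (4.33 + j2.5) / (97.4 - j545.1) = -0.003069 + j0.008492 A.
Step 6 — Convert to polar: |I| = 0.00903 A, ∠I = 109.9°.

I = 0.00903∠109.9° A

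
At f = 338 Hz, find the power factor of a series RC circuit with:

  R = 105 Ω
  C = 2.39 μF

Step 1 — Angular frequency: ω = 2π·f = 2π·338 = 2124 rad/s.
Step 2 — Component impedances:
  R: Z = R = 105 Ω
  C: Z = 1/(jωC) = -j/(ω·C) = 0 - j197 Ω
Step 3 — Series combination: Z_total = R + C = 105 - j197 Ω = 223.3∠-61.9° Ω.
Step 4 — Power factor: PF = cos(φ) = Re(Z)/|Z| = 105/223.25 = 0.4703.
Step 5 — Type: Im(Z) = -197 ⇒ leading (phase φ = -61.9°).

PF = 0.4703 (leading, φ = -61.9°)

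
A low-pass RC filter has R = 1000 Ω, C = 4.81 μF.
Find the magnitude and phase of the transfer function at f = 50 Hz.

Step 1 — Angular frequency: ω = 2π·50 = 314.2 rad/s.
Step 2 — Transfer function: H(jω) = 1/(1 + jωRC).
Step 3 — Denominator: 1 + jωRC = 1 + j·314.2·1000·4.81e-06 = 1 + j1.511.
Step 4 — H = 0.3046 - j0.4602.
Step 5 — Magnitude: |H| = 0.5519 (-5.2 dB); phase: φ = -56.5°.

|H| = 0.5519 (-5.2 dB), φ = -56.5°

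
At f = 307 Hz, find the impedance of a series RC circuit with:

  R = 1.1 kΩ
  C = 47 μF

Step 1 — Angular frequency: ω = 2π·f = 2π·307 = 1929 rad/s.
Step 2 — Component impedances:
  R: Z = R = 1100 Ω
  C: Z = 1/(jωC) = -j/(ω·C) = 0 - j11.03 Ω
Step 3 — Series combination: Z_total = R + C = 1100 - j11.03 Ω = 1100∠-0.6° Ω.

Z = 1100 - j11.03 Ω = 1100∠-0.6° Ω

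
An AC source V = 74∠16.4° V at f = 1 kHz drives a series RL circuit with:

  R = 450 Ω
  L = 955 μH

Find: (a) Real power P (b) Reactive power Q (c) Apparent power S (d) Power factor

Step 1 — Angular frequency: ω = 2π·f = 2π·1000 = 6283 rad/s.
Step 2 — Component impedances:
  R: Z = R = 450 Ω
  L: Z = jωL = j·6283·0.000955 = 0 + j6 Ω
Step 3 — Series combination: Z_total = R + L = 450 + j6 Ω = 450∠0.8° Ω.
Step 4 — Source phasor: V = 74∠16.4° V = 70.99 + j20.89 V.
Step 5 — Current: I = V / Z = 0.1583 + j0.04432 A = 0.1644∠15.6° A.
Step 6 — Complex power: S = V·I* = 12.17 + j0.1622 VA.
Step 7 — Real power: P = Re(S) = 12.17 W.
Step 8 — Reactive power: Q = Im(S) = 0.1622 VAR.
Step 9 — Apparent power: |S| = 12.17 VA.
Step 10 — Power factor: PF = P/|S| = 0.9999 (lagging).

(a) P = 12.17 W  (b) Q = 0.1622 VAR  (c) S = 12.17 VA  (d) PF = 0.9999 (lagging)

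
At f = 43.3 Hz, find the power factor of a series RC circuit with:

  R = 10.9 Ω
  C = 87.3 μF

Step 1 — Angular frequency: ω = 2π·f = 2π·43.3 = 272.1 rad/s.
Step 2 — Component impedances:
  R: Z = R = 10.9 Ω
  C: Z = 1/(jωC) = -j/(ω·C) = 0 - j42.1 Ω
Step 3 — Series combination: Z_total = R + C = 10.9 - j42.1 Ω = 43.49∠-75.5° Ω.
Step 4 — Power factor: PF = cos(φ) = Re(Z)/|Z| = 10.9/43.49 = 0.2506.
Step 5 — Type: Im(Z) = -42.1 ⇒ leading (phase φ = -75.5°).

PF = 0.2506 (leading, φ = -75.5°)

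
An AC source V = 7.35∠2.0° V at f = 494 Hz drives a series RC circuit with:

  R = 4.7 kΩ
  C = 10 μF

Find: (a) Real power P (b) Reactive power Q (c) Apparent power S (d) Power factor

Step 1 — Angular frequency: ω = 2π·f = 2π·494 = 3104 rad/s.
Step 2 — Component impedances:
  R: Z = R = 4700 Ω
  C: Z = 1/(jωC) = -j/(ω·C) = 0 - j32.22 Ω
Step 3 — Series combination: Z_total = R + C = 4700 - j32.22 Ω = 4700∠-0.4° Ω.
Step 4 — Source phasor: V = 7.35∠2.0° V = 7.346 + j0.2565 V.
Step 5 — Current: I = V / Z = 0.001562 + j6.529e-05 A = 0.001564∠2.4° A.
Step 6 — Complex power: S = V·I* = 0.01149 - j7.879e-05 VA.
Step 7 — Real power: P = Re(S) = 0.01149 W.
Step 8 — Reactive power: Q = Im(S) = -7.879e-05 VAR.
Step 9 — Apparent power: |S| = 0.01149 VA.
Step 10 — Power factor: PF = P/|S| = 1 (leading).

(a) P = 0.01149 W  (b) Q = -7.879e-05 VAR  (c) S = 0.01149 VA  (d) PF = 1 (leading)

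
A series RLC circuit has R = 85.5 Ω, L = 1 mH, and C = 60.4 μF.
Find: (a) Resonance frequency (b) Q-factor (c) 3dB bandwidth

Step 1 — Resonance: ω₀ = 1/√(LC) = 1/√(0.001·6.04e-05) = 4069 rad/s.
Step 2 — f₀ = ω₀/(2π) = 647.6 Hz.
Step 3 — Series Q: Q = ω₀L/R = 4069·0.001/85.5 = 0.04759.
Step 4 — Bandwidth: Δω = ω₀/Q = 8.55e+04 rad/s; BW = Δω/(2π) = 1.361e+04 Hz.

(a) f₀ = 647.6 Hz  (b) Q = 0.04759  (c) BW = 1.361e+04 Hz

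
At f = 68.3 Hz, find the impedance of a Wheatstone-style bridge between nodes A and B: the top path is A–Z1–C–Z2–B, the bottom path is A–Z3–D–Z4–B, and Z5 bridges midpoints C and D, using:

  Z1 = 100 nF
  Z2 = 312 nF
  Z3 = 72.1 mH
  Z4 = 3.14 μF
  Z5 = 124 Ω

Step 1 — Angular frequency: ω = 2π·f = 2π·68.3 = 429.1 rad/s.
Step 2 — Component impedances:
  Z1: Z = 1/(jωC) = -j/(ω·C) = 0 - j2.33e+04 Ω
  Z2: Z = 1/(jωC) = -j/(ω·C) = 0 - j7469 Ω
  Z3: Z = jωL = j·429.1·0.0721 = 0 + j30.94 Ω
  Z4: Z = 1/(jωC) = -j/(ω·C) = 0 - j742.1 Ω
  Z5: Z = R = 124 Ω
Step 3 — Bridge requires nodal analysis (the Z5 bridge couples midpoints C and D, so the two paths cannot be reduced to a simple series/parallel combination). Setting node B to ground and injecting 1 A at node A, the 3-node admittance system at A, C, D solves to V_A = Z_AB = 1.043 - j644.1 Ω = 644.1∠-89.9° Ω.

Z = 1.043 - j644.1 Ω = 644.1∠-89.9° Ω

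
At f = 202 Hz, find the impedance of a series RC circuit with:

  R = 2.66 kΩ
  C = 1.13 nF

Step 1 — Angular frequency: ω = 2π·f = 2π·202 = 1269 rad/s.
Step 2 — Component impedances:
  R: Z = R = 2660 Ω
  C: Z = 1/(jωC) = -j/(ω·C) = 0 - j6.973e+05 Ω
Step 3 — Series combination: Z_total = R + C = 2660 - j6.973e+05 Ω = 6.973e+05∠-89.8° Ω.

Z = 2660 - j6.973e+05 Ω = 6.973e+05∠-89.8° Ω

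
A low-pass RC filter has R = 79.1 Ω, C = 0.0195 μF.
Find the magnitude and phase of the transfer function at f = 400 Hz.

Step 1 — Angular frequency: ω = 2π·400 = 2513 rad/s.
Step 2 — Transfer function: H(jω) = 1/(1 + jωRC).
Step 3 — Denominator: 1 + jωRC = 1 + j·2513·79.1·1.95e-08 = 1 + j0.003877.
Step 4 — H = 1 - j0.003877.
Step 5 — Magnitude: |H| = 1 (-0.0 dB); phase: φ = -0.2°.

|H| = 1 (-0.0 dB), φ = -0.2°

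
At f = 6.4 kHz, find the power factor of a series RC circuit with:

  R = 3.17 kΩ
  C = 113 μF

Step 1 — Angular frequency: ω = 2π·f = 2π·6400 = 4.021e+04 rad/s.
Step 2 — Component impedances:
  R: Z = R = 3170 Ω
  C: Z = 1/(jωC) = -j/(ω·C) = 0 - j0.2201 Ω
Step 3 — Series combination: Z_total = R + C = 3170 - j0.2201 Ω = 3170∠-0.0° Ω.
Step 4 — Power factor: PF = cos(φ) = Re(Z)/|Z| = 3170/3170 = 1.
Step 5 — Type: Im(Z) = -0.2201 ⇒ leading (phase φ = -0.0°).

PF = 1 (leading, φ = -0.0°)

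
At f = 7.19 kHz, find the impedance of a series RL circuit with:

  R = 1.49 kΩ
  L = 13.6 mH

Step 1 — Angular frequency: ω = 2π·f = 2π·7190 = 4.518e+04 rad/s.
Step 2 — Component impedances:
  R: Z = R = 1490 Ω
  L: Z = jωL = j·4.518e+04·0.0136 = 0 + j614.4 Ω
Step 3 — Series combination: Z_total = R + L = 1490 + j614.4 Ω = 1612∠22.4° Ω.

Z = 1490 + j614.4 Ω = 1612∠22.4° Ω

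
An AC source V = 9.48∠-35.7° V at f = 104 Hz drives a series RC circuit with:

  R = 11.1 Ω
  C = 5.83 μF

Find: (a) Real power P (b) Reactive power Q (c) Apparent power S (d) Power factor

Step 1 — Angular frequency: ω = 2π·f = 2π·104 = 653.5 rad/s.
Step 2 — Component impedances:
  R: Z = R = 11.1 Ω
  C: Z = 1/(jωC) = -j/(ω·C) = 0 - j262.5 Ω
Step 3 — Series combination: Z_total = R + C = 11.1 - j262.5 Ω = 262.7∠-87.6° Ω.
Step 4 — Source phasor: V = 9.48∠-35.7° V = 7.699 - j5.532 V.
Step 5 — Current: I = V / Z = 0.02228 + j0.02839 A = 0.03608∠51.9° A.
Step 6 — Complex power: S = V·I* = 0.01445 - j0.3418 VA.
Step 7 — Real power: P = Re(S) = 0.01445 W.
Step 8 — Reactive power: Q = Im(S) = -0.3418 VAR.
Step 9 — Apparent power: |S| = 0.3421 VA.
Step 10 — Power factor: PF = P/|S| = 0.04225 (leading).

(a) P = 0.01445 W  (b) Q = -0.3418 VAR  (c) S = 0.3421 VA  (d) PF = 0.04225 (leading)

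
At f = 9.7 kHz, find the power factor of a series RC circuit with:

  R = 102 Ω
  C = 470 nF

Step 1 — Angular frequency: ω = 2π·f = 2π·9700 = 6.095e+04 rad/s.
Step 2 — Component impedances:
  R: Z = R = 102 Ω
  C: Z = 1/(jωC) = -j/(ω·C) = 0 - j34.91 Ω
Step 3 — Series combination: Z_total = R + C = 102 - j34.91 Ω = 107.8∠-18.9° Ω.
Step 4 — Power factor: PF = cos(φ) = Re(Z)/|Z| = 102/107.81 = 0.9461.
Step 5 — Type: Im(Z) = -34.91 ⇒ leading (phase φ = -18.9°).

PF = 0.9461 (leading, φ = -18.9°)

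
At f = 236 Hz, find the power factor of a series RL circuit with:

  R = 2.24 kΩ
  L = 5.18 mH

Step 1 — Angular frequency: ω = 2π·f = 2π·236 = 1483 rad/s.
Step 2 — Component impedances:
  R: Z = R = 2240 Ω
  L: Z = jωL = j·1483·0.00518 = 0 + j7.681 Ω
Step 3 — Series combination: Z_total = R + L = 2240 + j7.681 Ω = 2240∠0.2° Ω.
Step 4 — Power factor: PF = cos(φ) = Re(Z)/|Z| = 2240/2240 = 1.
Step 5 — Type: Im(Z) = 7.681 ⇒ lagging (phase φ = 0.2°).

PF = 1 (lagging, φ = 0.2°)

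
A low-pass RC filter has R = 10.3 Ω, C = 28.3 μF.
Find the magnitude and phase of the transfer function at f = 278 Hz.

Step 1 — Angular frequency: ω = 2π·278 = 1747 rad/s.
Step 2 — Transfer function: H(jω) = 1/(1 + jωRC).
Step 3 — Denominator: 1 + jωRC = 1 + j·1747·10.3·2.83e-05 = 1 + j0.5092.
Step 4 — H = 0.7941 - j0.4043.
Step 5 — Magnitude: |H| = 0.8911 (-1.0 dB); phase: φ = -27.0°.

|H| = 0.8911 (-1.0 dB), φ = -27.0°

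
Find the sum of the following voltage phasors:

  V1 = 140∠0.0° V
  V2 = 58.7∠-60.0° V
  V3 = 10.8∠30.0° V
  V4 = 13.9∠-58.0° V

Step 1 — Convert each phasor to rectangular form:
  V1 = 140·(cos(0.0°) + j·sin(0.0°)) = 140 V
  V2 = 58.7·(cos(-60.0°) + j·sin(-60.0°)) = 29.35 - j50.84 V
  V3 = 10.8·(cos(30.0°) + j·sin(30.0°)) = 9.353 + j5.4 V
  V4 = 13.9·(cos(-58.0°) + j·sin(-58.0°)) = 7.366 - j11.79 V
Step 2 — Sum components: V_total = 186.1 - j57.22 V.
Step 3 — Convert to polar: |V_total| = 194.7 V, ∠V_total = -17.1°.

V_total = 194.7∠-17.1° V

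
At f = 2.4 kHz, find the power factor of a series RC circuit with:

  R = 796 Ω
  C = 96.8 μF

Step 1 — Angular frequency: ω = 2π·f = 2π·2400 = 1.508e+04 rad/s.
Step 2 — Component impedances:
  R: Z = R = 796 Ω
  C: Z = 1/(jωC) = -j/(ω·C) = 0 - j0.6851 Ω
Step 3 — Series combination: Z_total = R + C = 796 - j0.6851 Ω = 796∠-0.0° Ω.
Step 4 — Power factor: PF = cos(φ) = Re(Z)/|Z| = 796/796 = 1.
Step 5 — Type: Im(Z) = -0.6851 ⇒ leading (phase φ = -0.0°).

PF = 1 (leading, φ = -0.0°)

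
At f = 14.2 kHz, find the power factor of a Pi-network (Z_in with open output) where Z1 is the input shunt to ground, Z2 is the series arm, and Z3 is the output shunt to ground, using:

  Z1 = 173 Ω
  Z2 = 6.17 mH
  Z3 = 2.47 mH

Step 1 — Angular frequency: ω = 2π·f = 2π·1.42e+04 = 8.922e+04 rad/s.
Step 2 — Component impedances:
  Z1: Z = R = 173 Ω
  Z2: Z = jωL = j·8.922e+04·0.00617 = 0 + j550.5 Ω
  Z3: Z = jωL = j·8.922e+04·0.00247 = 0 + j220.4 Ω
Step 3 — With open output, the series arm Z2 and the output shunt Z3 appear in series to ground: Z2 + Z3 = 0 + j770.9 Ω.
Step 4 — Parallel with input shunt Z1: Z_in = Z1 || (Z2 + Z3) = 164.7 + j36.96 Ω = 168.8∠12.6° Ω.
Step 5 — Power factor: PF = cos(φ) = Re(Z)/|Z| = 164.7/168.8 = 0.9757.
Step 6 — Type: Im(Z) = 36.96 ⇒ lagging (phase φ = 12.6°).

PF = 0.9757 (lagging, φ = 12.6°)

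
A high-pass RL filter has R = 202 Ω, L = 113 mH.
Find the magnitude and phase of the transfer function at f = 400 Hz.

Step 1 — Angular frequency: ω = 2π·400 = 2513 rad/s.
Step 2 — Transfer function: H(jω) = jωL/(R + jωL).
Step 3 — Numerator jωL = j·284; denominator R + jωL = 202 + j284.
Step 4 — H = 0.6641 + j0.4723.
Step 5 — Magnitude: |H| = 0.8149 (-1.8 dB); phase: φ = 35.4°.

|H| = 0.8149 (-1.8 dB), φ = 35.4°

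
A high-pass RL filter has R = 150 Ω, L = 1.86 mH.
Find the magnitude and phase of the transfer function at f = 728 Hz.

Step 1 — Angular frequency: ω = 2π·728 = 4574 rad/s.
Step 2 — Transfer function: H(jω) = jωL/(R + jωL).
Step 3 — Numerator jωL = j·8.508; denominator R + jωL = 150 + j8.508.
Step 4 — H = 0.003207 + j0.05654.
Step 5 — Magnitude: |H| = 0.05663 (-24.9 dB); phase: φ = 86.8°.

|H| = 0.05663 (-24.9 dB), φ = 86.8°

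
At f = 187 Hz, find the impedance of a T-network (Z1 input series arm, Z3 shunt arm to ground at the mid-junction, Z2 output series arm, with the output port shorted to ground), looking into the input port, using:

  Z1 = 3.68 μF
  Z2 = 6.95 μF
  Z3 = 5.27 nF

Step 1 — Angular frequency: ω = 2π·f = 2π·187 = 1175 rad/s.
Step 2 — Component impedances:
  Z1: Z = 1/(jωC) = -j/(ω·C) = 0 - j231.3 Ω
  Z2: Z = 1/(jωC) = -j/(ω·C) = 0 - j122.5 Ω
  Z3: Z = 1/(jωC) = -j/(ω·C) = 0 - j1.615e+05 Ω
Step 3 — With the output port shorted to ground, the output series arm Z2 runs from the junction to ground; the shunt arm Z3 also runs from the junction to ground. They appear in parallel: Z3 || Z2 = 0 - j122.4 Ω.
Step 4 — Series with input arm Z1: Z_in = Z1 + (Z3 || Z2) = 0 - j353.6 Ω = 353.6∠-90.0° Ω.

Z = 0 - j353.6 Ω = 353.6∠-90.0° Ω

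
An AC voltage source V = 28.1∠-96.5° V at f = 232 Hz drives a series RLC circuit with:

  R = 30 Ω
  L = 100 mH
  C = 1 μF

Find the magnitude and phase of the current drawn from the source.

Step 1 — Angular frequency: ω = 2π·f = 2π·232 = 1458 rad/s.
Step 2 — Component impedances:
  R: Z = R = 30 Ω
  L: Z = jωL = j·1458·0.1 = 0 + j145.8 Ω
  C: Z = 1/(jωC) = -j/(ω·C) = 0 - j686 Ω
Step 3 — Series combination: Z_total = R + L + C = 30 - j540.2 Ω = 541.1∠-86.8° Ω.
Step 4 — Source phasor: V = 28.1∠-96.5° V = -3.181 - j27.92 V.
Step 5 — Ohm's law: I = V / Z_total = (-3.181 - j27.92) / (30 - j540.2) = 0.05119 - j0.008731 A.
Step 6 — Convert to polar: |I| = 0.05193 A, ∠I = -9.7°.

I = 0.05193∠-9.7° A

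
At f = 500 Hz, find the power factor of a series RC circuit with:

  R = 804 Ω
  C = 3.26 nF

Step 1 — Angular frequency: ω = 2π·f = 2π·500 = 3142 rad/s.
Step 2 — Component impedances:
  R: Z = R = 804 Ω
  C: Z = 1/(jωC) = -j/(ω·C) = 0 - j9.764e+04 Ω
Step 3 — Series combination: Z_total = R + C = 804 - j9.764e+04 Ω = 9.764e+04∠-89.5° Ω.
Step 4 — Power factor: PF = cos(φ) = Re(Z)/|Z| = 804/9.764e+04 = 0.008234.
Step 5 — Type: Im(Z) = -9.764e+04 ⇒ leading (phase φ = -89.5°).

PF = 0.008234 (leading, φ = -89.5°)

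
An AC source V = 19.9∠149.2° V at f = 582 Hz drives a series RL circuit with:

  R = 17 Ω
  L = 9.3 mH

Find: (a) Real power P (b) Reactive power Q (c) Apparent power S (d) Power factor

Step 1 — Angular frequency: ω = 2π·f = 2π·582 = 3657 rad/s.
Step 2 — Component impedances:
  R: Z = R = 17 Ω
  L: Z = jωL = j·3657·0.0093 = 0 + j34.01 Ω
Step 3 — Series combination: Z_total = R + L = 17 + j34.01 Ω = 38.02∠63.4° Ω.
Step 4 — Source phasor: V = 19.9∠149.2° V = -17.09 + j10.19 V.
Step 5 — Current: I = V / Z = 0.0387 + j0.522 A = 0.5234∠85.8° A.
Step 6 — Complex power: S = V·I* = 4.657 + j9.317 VA.
Step 7 — Real power: P = Re(S) = 4.657 W.
Step 8 — Reactive power: Q = Im(S) = 9.317 VAR.
Step 9 — Apparent power: |S| = 10.42 VA.
Step 10 — Power factor: PF = P/|S| = 0.4471 (lagging).

(a) P = 4.657 W  (b) Q = 9.317 VAR  (c) S = 10.42 VA  (d) PF = 0.4471 (lagging)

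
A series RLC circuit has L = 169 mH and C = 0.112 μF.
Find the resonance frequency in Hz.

Step 1 — Resonance condition Im(Z)=0 gives ω₀ = 1/√(LC).
Step 2 — ω₀ = 1/√(0.169·1.12e-07) = 7269 rad/s.
Step 3 — f₀ = ω₀/(2π) = 1157 Hz.

f₀ = 1157 Hz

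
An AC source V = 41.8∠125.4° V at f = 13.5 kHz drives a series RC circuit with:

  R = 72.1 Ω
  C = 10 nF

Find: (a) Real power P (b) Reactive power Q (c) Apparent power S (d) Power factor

Step 1 — Angular frequency: ω = 2π·f = 2π·1.35e+04 = 8.482e+04 rad/s.
Step 2 — Component impedances:
  R: Z = R = 72.1 Ω
  C: Z = 1/(jωC) = -j/(ω·C) = 0 - j1179 Ω
Step 3 — Series combination: Z_total = R + C = 72.1 - j1179 Ω = 1181∠-86.5° Ω.
Step 4 — Source phasor: V = 41.8∠125.4° V = -24.21 + j34.07 V.
Step 5 — Current: I = V / Z = -0.03004 - j0.0187 A = 0.03539∠-148.1° A.
Step 6 — Complex power: S = V·I* = 0.0903 - j1.477 VA.
Step 7 — Real power: P = Re(S) = 0.0903 W.
Step 8 — Reactive power: Q = Im(S) = -1.477 VAR.
Step 9 — Apparent power: |S| = 1.479 VA.
Step 10 — Power factor: PF = P/|S| = 0.06104 (leading).

(a) P = 0.0903 W  (b) Q = -1.477 VAR  (c) S = 1.479 VA  (d) PF = 0.06104 (leading)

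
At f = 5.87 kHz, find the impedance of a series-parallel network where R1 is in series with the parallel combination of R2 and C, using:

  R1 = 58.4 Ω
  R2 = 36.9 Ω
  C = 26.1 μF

Step 1 — Angular frequency: ω = 2π·f = 2π·5870 = 3.688e+04 rad/s.
Step 2 — Component impedances:
  R1: Z = R = 58.4 Ω
  R2: Z = R = 36.9 Ω
  C: Z = 1/(jωC) = -j/(ω·C) = 0 - j1.039 Ω
Step 3 — Parallel branch: R2 || C = 1/(1/R2 + 1/C) = 0.02922 - j1.038 Ω.
Step 4 — Series with R1: Z_total = R1 + (R2 || C) = 58.43 - j1.038 Ω = 58.44∠-1.0° Ω.

Z = 58.43 - j1.038 Ω = 58.44∠-1.0° Ω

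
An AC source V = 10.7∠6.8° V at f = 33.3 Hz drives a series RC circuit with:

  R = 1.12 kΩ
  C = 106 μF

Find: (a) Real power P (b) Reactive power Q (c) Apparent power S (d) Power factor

Step 1 — Angular frequency: ω = 2π·f = 2π·33.3 = 209.2 rad/s.
Step 2 — Component impedances:
  R: Z = R = 1120 Ω
  C: Z = 1/(jωC) = -j/(ω·C) = 0 - j45.09 Ω
Step 3 — Series combination: Z_total = R + C = 1120 - j45.09 Ω = 1121∠-2.3° Ω.
Step 4 — Source phasor: V = 10.7∠6.8° V = 10.62 + j1.267 V.
Step 5 — Current: I = V / Z = 0.009426 + j0.001511 A = 0.009546∠9.1° A.
Step 6 — Complex power: S = V·I* = 0.1021 - j0.004109 VA.
Step 7 — Real power: P = Re(S) = 0.1021 W.
Step 8 — Reactive power: Q = Im(S) = -0.004109 VAR.
Step 9 — Apparent power: |S| = 0.1021 VA.
Step 10 — Power factor: PF = P/|S| = 0.9992 (leading).

(a) P = 0.1021 W  (b) Q = -0.004109 VAR  (c) S = 0.1021 VA  (d) PF = 0.9992 (leading)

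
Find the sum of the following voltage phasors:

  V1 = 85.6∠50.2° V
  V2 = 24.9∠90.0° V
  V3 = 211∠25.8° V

Step 1 — Convert each phasor to rectangular form:
  V1 = 85.6·(cos(50.2°) + j·sin(50.2°)) = 54.79 + j65.77 V
  V2 = 24.9·(cos(90.0°) + j·sin(90.0°)) = 0 + j24.9 V
  V3 = 211·(cos(25.8°) + j·sin(25.8°)) = 190 + j91.83 V
Step 2 — Sum components: V_total = 244.8 + j182.5 V.
Step 3 — Convert to polar: |V_total| = 305.3 V, ∠V_total = 36.7°.

V_total = 305.3∠36.7° V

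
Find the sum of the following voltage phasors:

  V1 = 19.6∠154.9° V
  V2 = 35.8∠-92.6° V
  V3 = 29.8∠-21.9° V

Step 1 — Convert each phasor to rectangular form:
  V1 = 19.6·(cos(154.9°) + j·sin(154.9°)) = -17.75 + j8.314 V
  V2 = 35.8·(cos(-92.6°) + j·sin(-92.6°)) = -1.624 - j35.76 V
  V3 = 29.8·(cos(-21.9°) + j·sin(-21.9°)) = 27.65 - j11.12 V
Step 2 — Sum components: V_total = 8.276 - j38.56 V.
Step 3 — Convert to polar: |V_total| = 39.44 V, ∠V_total = -77.9°.

V_total = 39.44∠-77.9° V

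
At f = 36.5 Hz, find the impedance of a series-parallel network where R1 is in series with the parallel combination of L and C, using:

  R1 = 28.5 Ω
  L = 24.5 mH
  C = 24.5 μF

Step 1 — Angular frequency: ω = 2π·f = 2π·36.5 = 229.3 rad/s.
Step 2 — Component impedances:
  R1: Z = R = 28.5 Ω
  L: Z = jωL = j·229.3·0.0245 = 0 + j5.619 Ω
  C: Z = 1/(jωC) = -j/(ω·C) = 0 - j178 Ω
Step 3 — Parallel branch: L || C = 1/(1/L + 1/C) = 0 + j5.802 Ω.
Step 4 — Series with R1: Z_total = R1 + (L || C) = 28.5 + j5.802 Ω = 29.08∠11.5° Ω.

Z = 28.5 + j5.802 Ω = 29.08∠11.5° Ω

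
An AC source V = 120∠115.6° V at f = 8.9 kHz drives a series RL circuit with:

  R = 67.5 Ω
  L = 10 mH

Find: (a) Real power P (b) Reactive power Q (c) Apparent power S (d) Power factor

Step 1 — Angular frequency: ω = 2π·f = 2π·8900 = 5.592e+04 rad/s.
Step 2 — Component impedances:
  R: Z = R = 67.5 Ω
  L: Z = jωL = j·5.592e+04·0.01 = 0 + j559.2 Ω
Step 3 — Series combination: Z_total = R + L = 67.5 + j559.2 Ω = 563.3∠83.1° Ω.
Step 4 — Source phasor: V = 120∠115.6° V = -51.85 + j108.2 V.
Step 5 — Current: I = V / Z = 0.1797 + j0.1144 A = 0.213∠32.5° A.
Step 6 — Complex power: S = V·I* = 3.064 + j25.38 VA.
Step 7 — Real power: P = Re(S) = 3.064 W.
Step 8 — Reactive power: Q = Im(S) = 25.38 VAR.
Step 9 — Apparent power: |S| = 25.57 VA.
Step 10 — Power factor: PF = P/|S| = 0.1198 (lagging).

(a) P = 3.064 W  (b) Q = 25.38 VAR  (c) S = 25.57 VA  (d) PF = 0.1198 (lagging)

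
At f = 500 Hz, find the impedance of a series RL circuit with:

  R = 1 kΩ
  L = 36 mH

Step 1 — Angular frequency: ω = 2π·f = 2π·500 = 3142 rad/s.
Step 2 — Component impedances:
  R: Z = R = 1000 Ω
  L: Z = jωL = j·3142·0.036 = 0 + j113.1 Ω
Step 3 — Series combination: Z_total = R + L = 1000 + j113.1 Ω = 1006∠6.5° Ω.

Z = 1000 + j113.1 Ω = 1006∠6.5° Ω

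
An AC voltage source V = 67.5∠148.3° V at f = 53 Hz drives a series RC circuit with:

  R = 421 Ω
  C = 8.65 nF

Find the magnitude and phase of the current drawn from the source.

Step 1 — Angular frequency: ω = 2π·f = 2π·53 = 333 rad/s.
Step 2 — Component impedances:
  R: Z = R = 421 Ω
  C: Z = 1/(jωC) = -j/(ω·C) = 0 - j3.472e+05 Ω
Step 3 — Series combination: Z_total = R + C = 421 - j3.472e+05 Ω = 3.472e+05∠-89.9° Ω.
Step 4 — Source phasor: V = 67.5∠148.3° V = -57.43 + j35.47 V.
Step 5 — Ohm's law: I = V / Z_total = (-57.43 + j35.47) / (421 - j3.472e+05) = -0.0001024 - j0.0001653 A.
Step 6 — Convert to polar: |I| = 0.0001944 A, ∠I = -121.8°.

I = 0.0001944∠-121.8° A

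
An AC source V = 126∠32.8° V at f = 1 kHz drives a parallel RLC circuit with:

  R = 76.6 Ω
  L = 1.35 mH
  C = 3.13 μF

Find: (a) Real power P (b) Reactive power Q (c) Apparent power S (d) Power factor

Step 1 — Angular frequency: ω = 2π·f = 2π·1000 = 6283 rad/s.
Step 2 — Component impedances:
  R: Z = R = 76.6 Ω
  L: Z = jωL = j·6283·0.00135 = 0 + j8.482 Ω
  C: Z = 1/(jωC) = -j/(ω·C) = 0 - j50.85 Ω
Step 3 — Parallel combination: 1/Z_total = 1/R + 1/L + 1/C; Z_total = 1.33 + j10 Ω = 10.09∠82.4° Ω.
Step 4 — Source phasor: V = 126∠32.8° V = 105.9 + j68.26 V.
Step 5 — Current: I = V / Z = 8.087 - j9.512 A = 12.49∠-49.6° A.
Step 6 — Complex power: S = V·I* = 207.3 + j1559 VA.
Step 7 — Real power: P = Re(S) = 207.3 W.
Step 8 — Reactive power: Q = Im(S) = 1559 VAR.
Step 9 — Apparent power: |S| = 1573 VA.
Step 10 — Power factor: PF = P/|S| = 0.1317 (lagging).

(a) P = 207.3 W  (b) Q = 1559 VAR  (c) S = 1573 VA  (d) PF = 0.1317 (lagging)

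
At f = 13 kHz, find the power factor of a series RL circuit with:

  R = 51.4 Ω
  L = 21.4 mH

Step 1 — Angular frequency: ω = 2π·f = 2π·1.3e+04 = 8.168e+04 rad/s.
Step 2 — Component impedances:
  R: Z = R = 51.4 Ω
  L: Z = jωL = j·8.168e+04·0.0214 = 0 + j1748 Ω
Step 3 — Series combination: Z_total = R + L = 51.4 + j1748 Ω = 1749∠88.3° Ω.
Step 4 — Power factor: PF = cos(φ) = Re(Z)/|Z| = 51.4/1749 = 0.02939.
Step 5 — Type: Im(Z) = 1748 ⇒ lagging (phase φ = 88.3°).

PF = 0.02939 (lagging, φ = 88.3°)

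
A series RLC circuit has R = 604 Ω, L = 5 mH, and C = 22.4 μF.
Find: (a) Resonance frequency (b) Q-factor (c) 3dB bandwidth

Step 1 — Resonance condition Im(Z)=0 gives ω₀ = 1/√(LC).
Step 2 — ω₀ = 1/√(0.005·2.24e-05) = 2988 rad/s.
Step 3 — f₀ = ω₀/(2π) = 475.6 Hz.
Step 4 — Series Q: Q = ω₀L/R = 2988·0.005/604 = 0.02474.
Step 5 — 3dB bandwidth: Δω = ω₀/Q = 1.208e+05 rad/s; BW = Δω/(2π) = 1.923e+04 Hz.

(a) f₀ = 475.6 Hz  (b) Q = 0.02474  (c) BW = 1.923e+04 Hz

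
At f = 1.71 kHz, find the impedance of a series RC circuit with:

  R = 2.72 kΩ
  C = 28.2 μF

Step 1 — Angular frequency: ω = 2π·f = 2π·1710 = 1.074e+04 rad/s.
Step 2 — Component impedances:
  R: Z = R = 2720 Ω
  C: Z = 1/(jωC) = -j/(ω·C) = 0 - j3.3 Ω
Step 3 — Series combination: Z_total = R + C = 2720 - j3.3 Ω = 2720∠-0.1° Ω.

Z = 2720 - j3.3 Ω = 2720∠-0.1° Ω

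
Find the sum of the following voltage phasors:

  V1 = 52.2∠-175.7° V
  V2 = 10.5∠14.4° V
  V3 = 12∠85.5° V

Step 1 — Convert each phasor to rectangular form:
  V1 = 52.2·(cos(-175.7°) + j·sin(-175.7°)) = -52.05 - j3.914 V
  V2 = 10.5·(cos(14.4°) + j·sin(14.4°)) = 10.17 + j2.611 V
  V3 = 12·(cos(85.5°) + j·sin(85.5°)) = 0.9415 + j11.96 V
Step 2 — Sum components: V_total = -40.94 + j10.66 V.
Step 3 — Convert to polar: |V_total| = 42.31 V, ∠V_total = 165.4°.

V_total = 42.31∠165.4° V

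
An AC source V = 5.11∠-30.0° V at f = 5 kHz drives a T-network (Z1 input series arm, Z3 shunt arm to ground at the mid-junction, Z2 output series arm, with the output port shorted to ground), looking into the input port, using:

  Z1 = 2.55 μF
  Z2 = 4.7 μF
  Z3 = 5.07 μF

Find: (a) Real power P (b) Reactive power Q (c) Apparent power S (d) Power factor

Step 1 — Angular frequency: ω = 2π·f = 2π·5000 = 3.142e+04 rad/s.
Step 2 — Component impedances:
  Z1: Z = 1/(jωC) = -j/(ω·C) = 0 - j12.48 Ω
  Z2: Z = 1/(jωC) = -j/(ω·C) = 0 - j6.773 Ω
  Z3: Z = 1/(jωC) = -j/(ω·C) = 0 - j6.278 Ω
Step 3 — With the output port shorted to ground, the output series arm Z2 runs from the junction to ground; the shunt arm Z3 also runs from the junction to ground. They appear in parallel: Z3 || Z2 = 0 - j3.258 Ω.
Step 4 — Series with input arm Z1: Z_in = Z1 + (Z3 || Z2) = 0 - j15.74 Ω = 15.74∠-90.0° Ω.
Step 5 — Source phasor: V = 5.11∠-30.0° V = 4.425 - j2.555 V.
Step 6 — Current: I = V / Z = 0.1623 + j0.2811 A = 0.3246∠60.0° A.
Step 7 — Complex power: S = V·I* = 0 - j1.659 VA.
Step 8 — Real power: P = Re(S) = 0 W.
Step 9 — Reactive power: Q = Im(S) = -1.659 VAR.
Step 10 — Apparent power: |S| = 1.659 VA.
Step 11 — Power factor: PF = P/|S| = 0 (leading).

(a) P = 0 W  (b) Q = -1.659 VAR  (c) S = 1.659 VA  (d) PF = 0 (leading)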